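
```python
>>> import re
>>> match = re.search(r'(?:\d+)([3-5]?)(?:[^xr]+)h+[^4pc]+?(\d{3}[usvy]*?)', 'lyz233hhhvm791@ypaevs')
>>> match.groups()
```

('', '791')

This matches one or more of a digit (non-capturing group); then optionally a character in [3-5] (captured); then one or more of any character except [xr] (non-capturing group); then one or more of a literal 'h'; then one or more of any character except [4pc] (lazy); then exactly 3 of a digit, then zero or more of one of [usvy] (lazy) (captured).
`re.search` scans for the first position where the pattern succeeds.
The match spans [3:14] → '233hhhvm791'.
Captured: group 1 = '', group 2 = '791'.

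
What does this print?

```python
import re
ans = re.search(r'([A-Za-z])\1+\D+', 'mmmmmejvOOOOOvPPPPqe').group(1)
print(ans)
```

m

The match spans [0:20] → 'mmmmmejvOOOOOvPPPPqe'.
Captured: group 1 = 'm'.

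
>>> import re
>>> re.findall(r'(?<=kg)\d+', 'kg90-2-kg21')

['90', '21']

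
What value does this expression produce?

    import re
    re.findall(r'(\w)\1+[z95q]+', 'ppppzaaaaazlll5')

The backreference `\1` re-matches whatever the first group consumed, character for character.
Walking the string: at [0:5] match 'ppppz', group 1 = 'p'; at [5:11] match 'aaaaaz', group 1 = 'a'; at [11:15] match 'lll5', group 1 = 'l'.
`findall` collects group 1 from each match (3 total).

['p', 'a', 'l']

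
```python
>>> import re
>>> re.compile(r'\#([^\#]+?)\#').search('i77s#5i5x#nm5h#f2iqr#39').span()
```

(4, 10)

The match spans [4:10] → '#5i5x#'.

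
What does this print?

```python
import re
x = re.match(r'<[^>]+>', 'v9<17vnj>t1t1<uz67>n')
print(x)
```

`re.match` only tries the pattern at the start of the string.
Here position 0 doesn't satisfy it, so the call returns None.

None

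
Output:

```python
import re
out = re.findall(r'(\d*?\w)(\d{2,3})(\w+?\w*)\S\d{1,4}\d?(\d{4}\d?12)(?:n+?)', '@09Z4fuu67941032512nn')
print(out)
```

[('u', '67', '9', '032512')]

The pattern matches zero or more of a digit (lazy), then a word character (captured); then 2 to 3 of a digit (captured); then one or more of a word character (lazy), then zero or more of a word character (captured); then a non-whitespace character, then 1 to 4 of a digit, then optionally a digit; then exactly 4 of a digit, then optionally a digit, then the literal '12' (captured); then one or more of a literal 'n' (lazy) (non-capturing group).
Multiple groups make `findall` return tuples — one 4-tuple for the one match.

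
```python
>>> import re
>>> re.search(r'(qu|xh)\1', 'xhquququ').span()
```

(2, 6)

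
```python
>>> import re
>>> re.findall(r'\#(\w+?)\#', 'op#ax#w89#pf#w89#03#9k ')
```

['ax', 'pf', '03']

Walking the string: at [2:6] match '#ax#', group 1 = 'ax'; at [9:13] match '#pf#', group 1 = 'pf'; at [16:20] match '#03#', group 1 = '03'.
With a single group, `findall` returns only what that group captured — 3 items.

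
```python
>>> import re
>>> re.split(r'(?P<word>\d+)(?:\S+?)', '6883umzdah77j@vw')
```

['', '6883', 'mzdah', '77', '@vw']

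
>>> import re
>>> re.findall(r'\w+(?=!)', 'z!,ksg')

The lookaround is zero-width — it requires the adjacent text to match without consuming it, so the asserted text isn't part of the match.
Scanning left to right: at [0:1] → 'z'.
Since nothing is captured, `findall` lists the 1 matched substring directly.

['z']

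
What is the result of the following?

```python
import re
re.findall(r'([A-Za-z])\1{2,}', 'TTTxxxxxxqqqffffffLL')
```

['T', 'x', 'q', 'f']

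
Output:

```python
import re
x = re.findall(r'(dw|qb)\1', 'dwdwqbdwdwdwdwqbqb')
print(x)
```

['dw', 'dw', 'dw', 'qb']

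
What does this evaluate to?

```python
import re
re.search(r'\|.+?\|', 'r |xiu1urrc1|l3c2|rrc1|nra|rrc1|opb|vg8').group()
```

'|xiu1urrc1|'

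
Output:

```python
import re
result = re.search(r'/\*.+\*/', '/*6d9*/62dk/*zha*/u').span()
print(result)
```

The match spans [0:18] → '/*6d9*/62dk/*zha*/'.

(0, 18)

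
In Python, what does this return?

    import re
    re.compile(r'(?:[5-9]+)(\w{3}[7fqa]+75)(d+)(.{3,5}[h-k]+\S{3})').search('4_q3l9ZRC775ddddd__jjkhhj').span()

(5, 25)

Pattern: one or more of a character in [5-9] (non-capturing group); then exactly 3 of a word character, then one or more of one of [7fqa], then the literal '75' (captured); then one or more of a literal 'd' (captured); then 3 to 5 of any character, then one or more of a character in [h-k], then exactly 3 of a non-whitespace character (captured).
`re.search` tries every starting position until one works.
The match spans [5:25] → '9ZRC775ddddd__jjkhhj'.
Captured: group 1 = 'ZRC775', group 2 = 'ddddd', group 3 = '__jjkhhj'.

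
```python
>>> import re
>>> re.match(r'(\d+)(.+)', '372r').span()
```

(0, 4)

Pattern: one or more of a digit (captured); then one or more of any character (captured).
`re.match` won't scan ahead — the pattern has to work from the very first character.
The match spans [0:4] → '372r'.
Captured: group 1 = '372', group 2 = 'r'.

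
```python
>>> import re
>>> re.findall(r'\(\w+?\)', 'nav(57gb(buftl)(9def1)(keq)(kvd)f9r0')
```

['(buftl)', '(9def1)', '(keq)', '(kvd)']

No capturing groups, so `findall` returns the 4 full match strings.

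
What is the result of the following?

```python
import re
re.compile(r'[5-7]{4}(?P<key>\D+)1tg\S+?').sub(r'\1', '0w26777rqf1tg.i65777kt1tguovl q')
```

'0w2rqfi6ktovl q'

The pattern matches exactly 4 of a character in [5-7]; then one or more of a non-digit (captured as 'key'); then the literal '1tg', then one or more of a non-whitespace character (lazy).
Matches: at [3:14] → '6777rqf1tg.'; at [16:26] → '5777kt1tgu'.
`\1` in the replacement pulls in group 1's text for each match.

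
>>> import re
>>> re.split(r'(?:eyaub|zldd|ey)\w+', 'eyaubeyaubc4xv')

['', '']

Splitting on the pattern gives 2 pieces.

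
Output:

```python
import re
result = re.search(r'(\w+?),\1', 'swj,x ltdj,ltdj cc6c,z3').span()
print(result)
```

`\1` is not a pattern — it's the concrete string captured by group 1, re-applied verbatim.
`re.search` tries every starting position until one works.
The match spans [6:15] → 'ltdj,ltdj'.
Captured: group 1 = 'ltdj'.

(6, 15)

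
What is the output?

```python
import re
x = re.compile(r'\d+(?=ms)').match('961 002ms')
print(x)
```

Because the assertion is zero-width, the text it checks is not consumed and won't appear in the result.
`match` is anchored at position 0; if the pattern doesn't fit there, it returns None.
Here the pattern fails at index 0, so the call returns None.

None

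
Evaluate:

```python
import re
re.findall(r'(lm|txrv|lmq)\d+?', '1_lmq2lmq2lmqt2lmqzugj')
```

One capturing group, so `findall` returns just the captured substring from each match — 2 in all.

['lmq', 'lmq']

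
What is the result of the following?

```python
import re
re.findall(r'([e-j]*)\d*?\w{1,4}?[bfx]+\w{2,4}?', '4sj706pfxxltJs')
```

With a single group, `findall` returns only what that group captured — 1 item.

['j']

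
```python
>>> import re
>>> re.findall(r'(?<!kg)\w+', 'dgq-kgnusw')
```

The negative lookahead/lookbehind blocks any match where the forbidden context is present.
`findall` yields the raw match text (2 of them) because the pattern has no groups.

['dgq', 'kgnusw']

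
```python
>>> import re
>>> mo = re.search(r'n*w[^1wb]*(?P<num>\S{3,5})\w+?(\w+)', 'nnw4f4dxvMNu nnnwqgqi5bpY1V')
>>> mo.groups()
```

The pattern matches zero or more of a literal 'n', then the literal 'w'; then zero or more of any character except [1wb]; then 3 to 5 of a non-whitespace character (captured as 'num'); then one or more of a word character (lazy); then one or more of a word character (captured).
A non-greedy quantifier consumes as few characters as it can — just enough that the remainder of the pattern still matches from where it stops; whatever follows it matches normally.
`re.search` tries every starting position until one works.
The match spans [0:27] → 'nnw4f4dxvMNu nnnwqgqi5bpY1V'.
Captured: group 1 = 'wqgqi', group 2 = 'bpY1V'.

('wqgqi', 'bpY1V')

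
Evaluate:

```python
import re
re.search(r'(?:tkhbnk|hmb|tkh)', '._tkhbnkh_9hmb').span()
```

The regex engine tests alternatives in the order written; an earlier branch that matches wins even if a later one would match more.
`re.search` scans for the first position where the pattern succeeds.
The match spans [2:8] → 'tkhbnk'.

(2, 8)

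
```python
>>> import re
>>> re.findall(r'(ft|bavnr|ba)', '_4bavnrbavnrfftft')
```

['bavnr', 'bavnr', 'ft', 'ft']

Alternation isn't longest-match — the leftmost alternative that fits at this position is chosen.
Walking the string: at [2:7] match 'bavnr', group 1 = 'bavnr'; at [7:12] match 'bavnr', group 1 = 'bavnr'; at [13:15] match 'ft', group 1 = 'ft'; at [15:17] match 'ft', group 1 = 'ft'.
One capturing group, so `findall` returns just the captured substring from each match — 4 in all.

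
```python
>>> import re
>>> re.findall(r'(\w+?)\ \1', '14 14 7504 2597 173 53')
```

['14']

`\1` is not a pattern — it's the concrete string captured by group 1, re-applied verbatim.
With a single group, `findall` returns only what that group captured — 1 item.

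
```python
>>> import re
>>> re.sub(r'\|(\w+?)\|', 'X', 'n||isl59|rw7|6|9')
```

'n|Xrw7X9'

Matches: at [2:9] → '|isl59|'; at [12:15] → '|6|'.
`sub` substitutes 'X' at each match site.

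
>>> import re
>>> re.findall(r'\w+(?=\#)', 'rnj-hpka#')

The lookaround is zero-width — it requires the adjacent text to match without consuming it, so the asserted text isn't part of the match.
Walking the string: at [4:8] → 'hpka'.
With no groups in the pattern, `findall` gives back each whole match — 1 here.

['hpka']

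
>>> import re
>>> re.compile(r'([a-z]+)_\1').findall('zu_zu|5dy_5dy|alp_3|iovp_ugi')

A backreference is literal: `\1` must see the identical characters the first group matched.
With a single group, `findall` returns only what that group captured — 1 item.

['zu']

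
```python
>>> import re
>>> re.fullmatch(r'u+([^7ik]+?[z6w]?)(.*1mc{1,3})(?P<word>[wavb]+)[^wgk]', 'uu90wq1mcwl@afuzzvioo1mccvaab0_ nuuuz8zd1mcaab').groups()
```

('9', '0wq1mcwl@afuzzvioo1mccvaab0_ nuuuz8zd1mc', 'aa')

The match spans [0:46] → 'uu90wq1mcwl@afuzzvioo1mccvaab0_ nuuuz8zd1mcaab'.
Captured: group 1 = '9', group 2 = '0wq1mcwl@afuzzvioo1mccvaab0_ nuuuz8zd1mc', group 3 = 'aa'.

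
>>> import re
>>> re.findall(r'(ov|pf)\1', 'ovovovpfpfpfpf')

['ov', 'pf', 'pf']

A backreference is literal: `\1` must see the identical characters the first group matched.
Matches: at [0:4] match 'ovov', group 1 = 'ov'; at [6:10] match 'pfpf', group 1 = 'pf'; at [10:14] match 'pfpf', group 1 = 'pf'.
`findall` collects group 1 from each match (3 total).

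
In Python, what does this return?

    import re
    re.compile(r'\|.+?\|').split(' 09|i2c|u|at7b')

Lazy quantifiers expand one character at a time until the remainder of the pattern can match.
Splitting on the pattern gives 2 pieces.

[' 09', 'u|at7b']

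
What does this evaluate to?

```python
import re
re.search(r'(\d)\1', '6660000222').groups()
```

The backreference `\1` re-matches whatever the first group consumed, character for character.
Unlike `match`, `search` isn't anchored — it looks for the pattern anywhere in the string.
The match spans [0:2] → '66'.
Captured: group 1 = '6'.

('6',)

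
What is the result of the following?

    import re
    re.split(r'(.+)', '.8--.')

`re.split` interleaves the captured-group text with the surrounding fragments.

['', '.8--.', '']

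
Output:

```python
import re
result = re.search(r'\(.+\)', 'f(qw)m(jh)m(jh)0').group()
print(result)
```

(qw)m(jh)m(jh)

Unlike `match`, `search` isn't anchored — it looks for the pattern anywhere in the string.
The match spans [1:15] → '(qw)m(jh)m(jh)'.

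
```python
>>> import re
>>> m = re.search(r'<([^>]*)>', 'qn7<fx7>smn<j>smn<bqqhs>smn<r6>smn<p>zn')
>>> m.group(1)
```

'fx7'

The match spans [3:8] → '<fx7>'.
Captured: group 1 = 'fx7'.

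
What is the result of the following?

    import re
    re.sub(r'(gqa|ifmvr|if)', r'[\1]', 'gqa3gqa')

Matches: at [0:3] → 'gqa'; at [4:7] → 'gqa'.
Each match is replaced using the text its own group 1 captured.

'[gqa]3[gqa]'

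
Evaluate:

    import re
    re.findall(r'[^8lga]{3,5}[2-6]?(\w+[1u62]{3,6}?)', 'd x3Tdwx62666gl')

Because there's exactly one group, `findall` drops the full match and keeps group 1 from the one hit.

['dwx62666']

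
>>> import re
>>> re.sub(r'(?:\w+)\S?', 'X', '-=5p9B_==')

'-=X='

The pattern matches one or more of a word character (non-capturing group); then optionally a non-whitespace character.
`sub` substitutes 'X' at each match site.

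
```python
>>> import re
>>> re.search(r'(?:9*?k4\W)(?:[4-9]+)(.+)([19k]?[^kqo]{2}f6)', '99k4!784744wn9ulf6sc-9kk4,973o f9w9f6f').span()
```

(0, 37)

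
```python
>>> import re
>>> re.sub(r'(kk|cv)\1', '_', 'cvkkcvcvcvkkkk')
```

'cvkk_cv_'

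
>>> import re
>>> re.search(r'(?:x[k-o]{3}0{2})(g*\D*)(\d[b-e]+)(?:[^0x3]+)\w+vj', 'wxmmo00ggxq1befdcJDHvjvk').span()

(1, 22)

The match spans [1:22] → 'xmmo00ggxq1befdcJDHvj'.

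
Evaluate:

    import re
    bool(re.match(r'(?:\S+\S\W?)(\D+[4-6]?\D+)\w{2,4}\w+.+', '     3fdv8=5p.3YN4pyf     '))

False

`re.match` only tries the pattern at the start of the string.
Here position 0 doesn't satisfy it, so the call returns None, and `bool(None)` is False.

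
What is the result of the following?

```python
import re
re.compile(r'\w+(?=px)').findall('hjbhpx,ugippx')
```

Because the assertion is zero-width, the text it checks is not consumed and won't appear in the result.
`findall` yields the raw match text (2 of them) because the pattern has no groups.

['hjbh', 'ugip']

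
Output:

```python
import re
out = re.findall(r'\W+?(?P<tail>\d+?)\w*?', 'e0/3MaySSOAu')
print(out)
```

Pattern: one or more of a non-word character (lazy); then one or more of a digit (lazy) (captured as 'tail'); then zero or more of a word character (lazy).
Walking the string: at [2:4] match '/3', group 1 = '3'.
With a single group, `findall` returns only what that group captured — 1 item.

['3']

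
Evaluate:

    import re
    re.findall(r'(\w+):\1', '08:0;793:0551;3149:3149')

['3149']

After group 1 captures some text, `\1` only succeeds where that same text appears again.
`findall` collects group 1 from the one match (1 total).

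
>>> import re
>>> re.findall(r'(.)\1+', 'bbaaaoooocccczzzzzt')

['b', 'a', 'o', 'c', 'z']

A backreference is literal: `\1` must see the identical characters the first group matched.
Because there's exactly one group, `findall` drops the full match and keeps group 1 from each hit.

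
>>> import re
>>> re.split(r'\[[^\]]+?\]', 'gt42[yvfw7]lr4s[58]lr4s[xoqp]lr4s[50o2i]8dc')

['gt42', 'lr4s', 'lr4s', 'lr4s', '8dc']

Each match becomes a cut point; 5 segments remain.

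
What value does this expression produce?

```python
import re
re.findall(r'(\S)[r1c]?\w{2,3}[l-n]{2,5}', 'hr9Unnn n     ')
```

Pattern: a non-whitespace character (captured); then optionally one of [r1c], then 2 to 3 of a word character, then 2 to 5 of a character in [l-n].
Walking the string: at [0:7] match 'hr9Unnn', group 1 = 'h'.
With a single group, `findall` returns only what that group captured — 1 item.

['h']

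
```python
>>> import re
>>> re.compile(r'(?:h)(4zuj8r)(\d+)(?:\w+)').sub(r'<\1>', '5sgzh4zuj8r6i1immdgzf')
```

The pattern matches a literal 'h' (non-capturing group); then the literal '4z', then the literal 'uj8', then the literal 'r' (captured); then one or more of a digit (captured); then one or more of a word character (non-capturing group).
Matches: at [4:21] → 'h4zuj8r6i1immdgzf'.
The replacement refers to a captured group, so each match is rewritten using its own captured text.

'5sgz<4zuj8r>'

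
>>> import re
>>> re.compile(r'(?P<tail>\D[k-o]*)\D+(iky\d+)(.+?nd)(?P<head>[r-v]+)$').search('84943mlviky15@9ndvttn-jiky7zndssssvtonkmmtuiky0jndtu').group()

'mlviky15@9ndvttn-jiky7zndssssvtonkmmtuiky0jndtu'

The match spans [5:52] → 'mlviky15@9ndvttn-jiky7zndssssvtonkmmtuiky0jndtu'.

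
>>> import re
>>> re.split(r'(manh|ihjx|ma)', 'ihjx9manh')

Alternation tries branches left to right and keeps the first one that lets the overall match succeed at that position.
Matches to split on: at [0:4] → 'ihjx'; at [5:9] → 'manh'.
`re.split` interleaves the captured-group text with the surrounding fragments.

['', 'ihjx', '9', 'manh', '']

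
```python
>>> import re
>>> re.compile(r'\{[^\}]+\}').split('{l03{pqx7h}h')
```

`split` removes every match and returns the 2 fragments in between.

['', 'h']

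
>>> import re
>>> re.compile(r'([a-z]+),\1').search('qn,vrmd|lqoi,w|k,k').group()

A backreference is literal: `\1` must see the identical characters the first group matched.
`re.search` scans for the first position where the pattern succeeds.
The match spans [15:18] → 'k,k'.
Captured: group 1 = 'k'.

'k,k'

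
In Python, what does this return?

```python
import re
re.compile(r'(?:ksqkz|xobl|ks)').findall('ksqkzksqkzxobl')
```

['ksqkz', 'ksqkz', 'xobl']

Alternation tries branches left to right and keeps the first one that lets the overall match succeed at that position.
Scanning left to right: at [0:5] → 'ksqkz'; at [5:10] → 'ksqkz'; at [10:14] → 'xobl'.
With no groups in the pattern, `findall` gives back each whole match — 3 here.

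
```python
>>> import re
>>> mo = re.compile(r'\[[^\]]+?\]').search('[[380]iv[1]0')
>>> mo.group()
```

'[[380]'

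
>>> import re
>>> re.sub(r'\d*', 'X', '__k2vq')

'X_X_XkXXvXqX'

Pattern: zero or more of a digit.
Matches: at [0:0] → ''; at [1:1] → ''; at [2:2] → ''; at [3:4] → '2'; at [4:4] → ''; ….
`sub` substitutes 'X' at each match site.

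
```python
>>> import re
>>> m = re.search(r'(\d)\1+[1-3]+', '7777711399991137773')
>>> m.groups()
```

('7',)

The match spans [0:8] → '77777113'.
Captured: group 1 = '7'.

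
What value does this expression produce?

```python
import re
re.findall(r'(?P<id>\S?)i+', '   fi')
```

['f']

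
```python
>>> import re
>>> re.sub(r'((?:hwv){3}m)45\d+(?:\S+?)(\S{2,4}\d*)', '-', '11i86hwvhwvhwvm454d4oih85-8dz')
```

'11i86--8dz'

Pattern: the literal 'hwv' repeated 3 times, then the literal 'm' (captured); then the literal '45', then one or more of a digit; then one or more of a non-whitespace character (lazy) (non-capturing group); then 2 to 4 of a non-whitespace character, then zero or more of a digit (captured).
The `?` after the quantifier makes it lazy — it takes as little as possible before letting the rest of the pattern try.
Matches: at [5:25] → 'hwvhwvhwvm454d4oih85'.
Every occurrence is swapped for '-'.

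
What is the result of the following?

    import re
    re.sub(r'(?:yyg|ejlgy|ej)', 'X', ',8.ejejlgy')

',8.XX'

Branches in `(...|...)` are attempted left-to-right; the first branch that allows the whole pattern to succeed is taken.
Matches: at [3:5] → 'ej'; at [5:10] → 'ejlgy'.
Each match is replaced by 'X'.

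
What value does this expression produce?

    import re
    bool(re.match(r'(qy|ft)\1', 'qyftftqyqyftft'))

After group 1 captures some text, `\1` only succeeds where that same text appears again.
`match` is anchored at position 0; if the pattern doesn't fit there, it returns None.
Here position 0 doesn't satisfy it, so the call returns None, and `bool(None)` is False.

False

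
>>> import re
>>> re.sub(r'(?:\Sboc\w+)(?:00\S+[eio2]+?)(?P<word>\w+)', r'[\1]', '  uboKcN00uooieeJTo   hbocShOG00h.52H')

'  uboKcN00uooieeJTo   [H]'

This matches a non-whitespace character, then the literal 'boc', then one or more of a word character (non-capturing group); then the literal '00', then one or more of a non-whitespace character, then one or more of one of [eio2] (lazy) (non-capturing group); then one or more of a word character (captured as 'word').
Matches: at [22:37] → 'hbocShOG00h.52H'.
`\1` in the replacement pulls in group 1's text for each match.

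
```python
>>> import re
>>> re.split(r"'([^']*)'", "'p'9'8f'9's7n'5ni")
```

Matches to split on: at [0:3] → "'p'"; at [4:8] → "'8f'"; at [9:14] → "'s7n'".
`re.split` interleaves the captured-group text with the surrounding fragments.

['', 'p', '9', '8f', '9', 's7n', '5ni']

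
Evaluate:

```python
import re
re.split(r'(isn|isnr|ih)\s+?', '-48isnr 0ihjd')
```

['-48', 'isnr', '0ihjd']

Matches to split on: at [3:8] → 'isnr '.
The group in the pattern means `split` returns the separators' captures alongside the pieces.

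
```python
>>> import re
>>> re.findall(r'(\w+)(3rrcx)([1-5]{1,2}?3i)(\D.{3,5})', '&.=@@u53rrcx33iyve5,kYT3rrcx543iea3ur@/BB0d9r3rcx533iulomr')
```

[('u5', '3rrcx', '33i', 'yve5,k'), ('YT', '3rrcx', '543i', 'ea3ur@')]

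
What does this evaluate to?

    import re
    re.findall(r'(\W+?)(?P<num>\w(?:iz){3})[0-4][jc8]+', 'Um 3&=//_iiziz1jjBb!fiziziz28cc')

The pattern matches one or more of a non-word character (lazy) (captured); then a word character, then the literal 'iz' repeated 3 times (captured as 'num'); then a character in [0-4], then one or more of one of [jc8].
Matches: at [19:31] match '!fiziziz28cc', groups = ('!', 'fiziziz').
With 2 capturing groups, `findall` returns a 2-tuple per match.

[('!', 'fiziziz')]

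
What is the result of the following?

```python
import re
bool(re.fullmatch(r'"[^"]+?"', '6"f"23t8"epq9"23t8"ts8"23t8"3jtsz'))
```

False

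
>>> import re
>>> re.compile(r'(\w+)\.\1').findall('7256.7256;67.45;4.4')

['7256', '4']

`\1` has to match the exact text group 1 already captured.
`findall` collects group 1 from each match (2 total).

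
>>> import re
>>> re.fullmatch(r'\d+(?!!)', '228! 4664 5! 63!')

None

`fullmatch` succeeds only if the pattern covers the string from start to end.
Here the pattern can't cover the whole string, so the call returns None.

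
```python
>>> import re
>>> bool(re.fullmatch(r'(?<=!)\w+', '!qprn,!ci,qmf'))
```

`fullmatch` succeeds only if the pattern covers the string from start to end.
Here the pattern can't cover the whole string, so the call returns None, and `bool(None)` is False.

False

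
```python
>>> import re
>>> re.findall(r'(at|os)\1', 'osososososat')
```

['os', 'os']

`\1` is not a pattern — it's the concrete string captured by group 1, re-applied verbatim.
One capturing group, so `findall` returns just the captured substring from each match — 2 in all.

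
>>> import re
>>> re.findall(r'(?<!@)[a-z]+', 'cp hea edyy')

Because the assertion is negative and zero-width, positions next to the forbidden text are skipped.
Walking the string: at [0:2] → 'cp'; at [3:6] → 'hea'; at [7:11] → 'edyy'.
`findall` yields the raw match text (3 of them) because the pattern has no groups.

['cp', 'hea', 'edyy']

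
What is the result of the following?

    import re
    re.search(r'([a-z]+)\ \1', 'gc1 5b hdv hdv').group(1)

The backreference `\1` re-matches whatever the first group consumed, character for character.
`re.search` scans for the first position where the pattern succeeds.
The match spans [7:14] → 'hdv hdv'.
Captured: group 1 = 'hdv'.

'hdv'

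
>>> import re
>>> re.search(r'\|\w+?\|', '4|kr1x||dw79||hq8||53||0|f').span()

Unlike `match`, `search` isn't anchored — it looks for the pattern anywhere in the string.
The match spans [1:7] → '|kr1x|'.

(1, 7)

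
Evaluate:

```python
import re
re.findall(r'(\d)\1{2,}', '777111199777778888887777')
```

['7', '1', '7', '8', '7']

`\1` has to match the exact text group 1 already captured.
With a single group, `findall` returns only what that group captured — 5 items.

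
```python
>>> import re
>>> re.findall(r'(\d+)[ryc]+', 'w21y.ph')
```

['21']

This matches one or more of a digit (captured); then one or more of one of [ryc].
Scanning left to right: at [1:4] match '21y', group 1 = '21'.
`findall` collects group 1 from the one match (1 total).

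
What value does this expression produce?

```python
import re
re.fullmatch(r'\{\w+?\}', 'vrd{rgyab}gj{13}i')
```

`re.fullmatch` requires the pattern to consume the entire string.
Here there's no way to consume every character, so the call returns None.

None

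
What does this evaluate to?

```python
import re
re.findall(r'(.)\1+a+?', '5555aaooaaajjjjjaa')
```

['5', 'o', 'j']

The backreference `\1` re-matches whatever the first group consumed, character for character.
Walking the string: at [0:5] match '5555a', group 1 = '5'; at [6:9] match 'ooa', group 1 = 'o'; at [11:17] match 'jjjjja', group 1 = 'j'.
Because there's exactly one group, `findall` drops the full match and keeps group 1 from each hit.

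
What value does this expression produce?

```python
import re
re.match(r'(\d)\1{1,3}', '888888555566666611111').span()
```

(0, 4)

After group 1 captures some text, `\1` only succeeds where that same text appears again.
`re.match` only tries the pattern at the start of the string.
The match spans [0:4] → '8888'.
Captured: group 1 = '8'.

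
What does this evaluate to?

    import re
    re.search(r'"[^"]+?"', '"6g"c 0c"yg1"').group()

The match spans [0:4] → '"6g"'.

'"6g"'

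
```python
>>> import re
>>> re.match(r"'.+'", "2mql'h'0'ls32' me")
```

With `match`, the pattern is implicitly anchored at the beginning.
Here position 0 doesn't satisfy it, so the call returns None.

None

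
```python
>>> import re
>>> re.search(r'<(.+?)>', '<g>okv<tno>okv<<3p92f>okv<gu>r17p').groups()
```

The match spans [0:3] → '<g>'.
Captured: group 1 = 'g'.

('g',)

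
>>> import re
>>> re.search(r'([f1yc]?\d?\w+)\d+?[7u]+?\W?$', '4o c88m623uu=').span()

(3, 13)

Pattern: optionally one of [f1yc], then optionally a digit, then one or more of a word character (captured); then one or more of a digit (lazy), then one or more of one of [7u] (lazy), then optionally a non-word character; then anchored at the end.
The match spans [3:13] → 'c88m623uu='.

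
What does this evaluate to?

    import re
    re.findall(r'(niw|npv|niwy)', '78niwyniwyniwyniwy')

['niw', 'niw', 'niw', 'niw']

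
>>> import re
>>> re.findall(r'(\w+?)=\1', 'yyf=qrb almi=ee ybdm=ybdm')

['ybdm']

`\1` is not a pattern — it's the concrete string captured by group 1, re-applied verbatim.
One capturing group, so `findall` returns just the captured substring from the one match — 1 in all.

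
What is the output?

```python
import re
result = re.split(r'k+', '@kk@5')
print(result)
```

['@', '@5']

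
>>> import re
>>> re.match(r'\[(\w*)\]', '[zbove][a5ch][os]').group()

With `match`, the pattern is implicitly anchored at the beginning.
The match spans [0:7] → '[zbove]'.
Captured: group 1 = 'zbove'.

'[zbove]'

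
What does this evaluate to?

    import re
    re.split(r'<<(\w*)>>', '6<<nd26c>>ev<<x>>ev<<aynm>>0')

['6', 'nd26c', 'ev', 'x', 'ev', 'aynm', '0']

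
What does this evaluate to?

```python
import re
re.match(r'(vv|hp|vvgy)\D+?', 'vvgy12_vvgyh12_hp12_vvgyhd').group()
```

'vvg'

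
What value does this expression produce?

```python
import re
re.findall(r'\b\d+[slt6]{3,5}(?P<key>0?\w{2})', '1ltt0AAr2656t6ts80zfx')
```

['0AA']

Pattern: a word boundary (`\b`, zero-width); then one or more of a digit, then 3 to 5 of one of [slt6]; then optionally the literal '0', then exactly 2 of a word character (captured as 'key').
Because there's exactly one group, `findall` drops the full match and keeps group 1 from the one hit.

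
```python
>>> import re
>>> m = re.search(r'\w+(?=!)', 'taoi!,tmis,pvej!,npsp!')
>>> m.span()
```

(0, 4)

Because the assertion is zero-width, the text it checks is not consumed and won't appear in the result.
The match spans [0:4] → 'taoi'.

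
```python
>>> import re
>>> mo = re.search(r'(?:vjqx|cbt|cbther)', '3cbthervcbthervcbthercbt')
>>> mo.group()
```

The regex engine tests alternatives in the order written; an earlier branch that matches wins even if a later one would match more.
Unlike `match`, `search` isn't anchored — it looks for the pattern anywhere in the string.
The match spans [1:4] → 'cbt'.

'cbt'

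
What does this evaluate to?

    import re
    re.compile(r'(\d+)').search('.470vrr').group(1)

The match spans [1:4] → '470'.
Captured: group 1 = '470'.

'470'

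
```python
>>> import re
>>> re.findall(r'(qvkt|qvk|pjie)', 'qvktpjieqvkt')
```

['qvkt', 'pjie', 'qvkt']

Alternation tries branches left to right and keeps the first one that lets the overall match succeed at that position.
Scanning left to right: at [0:4] match 'qvkt', group 1 = 'qvkt'; at [4:8] match 'pjie', group 1 = 'pjie'; at [8:12] match 'qvkt', group 1 = 'qvkt'.
With a single group, `findall` returns only what that group captured — 3 items.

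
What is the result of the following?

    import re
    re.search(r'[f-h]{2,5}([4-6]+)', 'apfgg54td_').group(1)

This matches 2 to 5 of a character in [f-h]; then one or more of a character in [4-6] (captured).
`search` walks the string left to right and returns the first match it finds.
The match spans [2:7] → 'fgg54'.
Captured: group 1 = '54'.

'54'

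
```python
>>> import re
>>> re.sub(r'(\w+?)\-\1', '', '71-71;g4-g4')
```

A backreference is literal: `\1` must see the identical characters the first group matched.
Every occurrence is swapped for ''.

';'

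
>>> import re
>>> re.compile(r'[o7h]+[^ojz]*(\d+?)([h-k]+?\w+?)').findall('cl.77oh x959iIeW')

The `?` after the quantifier makes it lazy — it takes as little as possible before letting the rest of the pattern try.
2 groups means the one result is a tuple of 2 captured strings — 1 here.

[('9', 'iI')]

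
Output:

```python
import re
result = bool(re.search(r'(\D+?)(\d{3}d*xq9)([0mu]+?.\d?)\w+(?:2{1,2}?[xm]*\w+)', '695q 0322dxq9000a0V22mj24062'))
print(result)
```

False

Pattern: one or more of a non-digit (lazy) (captured); then exactly 3 of a digit, then zero or more of the literal 'd', then the literal 'xq9' (captured); then one or more of one of [0mu] (lazy), then any character, then optionally a digit (captured); then one or more of a word character; then 1 to 2 of the literal '2' (lazy), then zero or more of one of [xm], then one or more of a word character (non-capturing group).
`search` walks the string left to right and returns the first match it finds.
Here the pattern never matches, so the call returns None, and `bool(None)` is False.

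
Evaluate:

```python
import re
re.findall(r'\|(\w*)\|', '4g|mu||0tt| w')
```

Matches: at [2:6] match '|mu|', group 1 = 'mu'; at [6:11] match '|0tt|', group 1 = '0tt'.
`findall` collects group 1 from each match (2 total).

['mu', '0tt']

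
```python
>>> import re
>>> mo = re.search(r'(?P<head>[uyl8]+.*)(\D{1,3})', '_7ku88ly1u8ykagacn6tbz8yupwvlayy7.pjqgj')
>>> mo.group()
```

'u88ly1u8ykagacn6tbz8yupwvlayy7.pjqgj'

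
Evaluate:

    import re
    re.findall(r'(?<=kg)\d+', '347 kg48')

The `(?=…)`/`(?<=…)` assertion just peeks at neighbouring text; it doesn't advance the match position.
Walking the string: at [6:8] → '48'.
Since nothing is captured, `findall` lists the 1 matched substring directly.

['48']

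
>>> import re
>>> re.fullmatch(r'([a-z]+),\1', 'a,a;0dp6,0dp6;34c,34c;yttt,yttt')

`fullmatch` succeeds only if the pattern covers the string from start to end.
Here the pattern can't cover the whole string, so the call returns None.

None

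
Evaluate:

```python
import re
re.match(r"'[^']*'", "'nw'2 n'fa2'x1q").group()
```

"'nw'"

With `match`, the pattern is implicitly anchored at the beginning.
The match spans [0:4] → "'nw'".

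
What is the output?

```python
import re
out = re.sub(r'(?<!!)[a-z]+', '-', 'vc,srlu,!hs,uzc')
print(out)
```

-,-,!h-,-

The negative lookahead/lookbehind blocks any match where the forbidden context is present.
Matches: at [0:2] → 'vc'; at [3:7] → 'srlu'; at [10:11] → 's'; at [12:15] → 'uzc'.
Every occurrence is swapped for '-'.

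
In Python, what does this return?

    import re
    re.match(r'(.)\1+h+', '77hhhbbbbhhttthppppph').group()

A backreference is literal: `\1` must see the identical characters the first group matched.
`re.match` only tries the pattern at the start of the string.
The match spans [0:5] → '77hhh'.
Captured: group 1 = '7'.

'77hhh'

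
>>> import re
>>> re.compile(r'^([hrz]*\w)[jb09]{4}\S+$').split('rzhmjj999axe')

['', 'rzhm', '']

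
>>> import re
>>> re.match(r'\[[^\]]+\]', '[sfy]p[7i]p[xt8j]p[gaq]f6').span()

`re.match` won't scan ahead — the pattern has to work from the very first character.
The match spans [0:5] → '[sfy]'.

(0, 5)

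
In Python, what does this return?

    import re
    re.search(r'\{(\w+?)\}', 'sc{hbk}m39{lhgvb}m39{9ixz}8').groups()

Unlike `match`, `search` isn't anchored — it looks for the pattern anywhere in the string.
The match spans [2:7] → '{hbk}'.
Captured: group 1 = 'hbk'.

('hbk',)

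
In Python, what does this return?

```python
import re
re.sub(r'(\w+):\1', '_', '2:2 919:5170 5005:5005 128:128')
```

'_ 919:5170 _ _'

`\1` has to match the exact text group 1 already captured.
Matches: at [0:3] → '2:2'; at [13:22] → '5005:5005'; at [23:30] → '128:128'.
Every occurrence is swapped for '_'.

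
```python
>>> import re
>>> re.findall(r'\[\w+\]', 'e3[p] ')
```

['[p]']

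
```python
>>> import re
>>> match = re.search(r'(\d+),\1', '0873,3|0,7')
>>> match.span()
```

The backreference `\1` re-matches whatever the first group consumed, character for character.
The match spans [3:6] → '3,3'.

(3, 6)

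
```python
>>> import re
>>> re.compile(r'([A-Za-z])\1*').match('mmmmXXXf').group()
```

`\1` is not a pattern — it's the concrete string captured by group 1, re-applied verbatim.
`re.match` won't scan ahead — the pattern has to work from the very first character.
The match spans [0:4] → 'mmmm'.
Captured: group 1 = 'm'.

'mmmm'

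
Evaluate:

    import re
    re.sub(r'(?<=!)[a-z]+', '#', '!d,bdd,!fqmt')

'!#,bdd,!#'

The lookaround is zero-width — it requires the adjacent text to match without consuming it, so the asserted text isn't part of the match.
Matches: at [1:2] → 'd'; at [8:12] → 'fqmt'.
`sub` substitutes '#' at each match site.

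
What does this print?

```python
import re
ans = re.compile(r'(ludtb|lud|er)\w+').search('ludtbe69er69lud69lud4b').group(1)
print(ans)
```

The match spans [0:22] → 'ludtbe69er69lud69lud4b'.
Captured: group 1 = 'ludtb'.

ludtb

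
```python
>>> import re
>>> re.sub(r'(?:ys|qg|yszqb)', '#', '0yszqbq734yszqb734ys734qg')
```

'0#zqbq734#zqb734#734#'

`|` is ordered: at each position the engine commits to the first alternative that works.
`sub` substitutes '#' at each match site.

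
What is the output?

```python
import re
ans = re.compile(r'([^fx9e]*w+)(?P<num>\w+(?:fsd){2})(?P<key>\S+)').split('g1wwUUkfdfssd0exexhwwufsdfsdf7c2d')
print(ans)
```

['', 'g1ww', 'UUkfdfssd0exexhwwufsdfsd', 'f7c2d', '']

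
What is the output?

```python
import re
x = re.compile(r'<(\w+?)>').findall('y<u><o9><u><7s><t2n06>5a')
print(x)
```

Walking the string: at [1:4] match '<u>', group 1 = 'u'; at [4:8] match '<o9>', group 1 = 'o9'; at [8:11] match '<u>', group 1 = 'u'; at [11:15] match '<7s>', group 1 = '7s'; at [15:22] match '<t2n06>', group 1 = 't2n06'.
Because there's exactly one group, `findall` drops the full match and keeps group 1 from each hit.

['u', 'o9', 'u', '7s', 't2n06']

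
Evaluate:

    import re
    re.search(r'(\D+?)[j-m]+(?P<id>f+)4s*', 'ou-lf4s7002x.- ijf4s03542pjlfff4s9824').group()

The match spans [0:7] → 'ou-lf4s'.

'ou-lf4s'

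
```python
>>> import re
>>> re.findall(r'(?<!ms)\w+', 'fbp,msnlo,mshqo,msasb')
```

The negative lookahead/lookbehind blocks any match where the forbidden context is present.
`findall` yields the raw match text (4 of them) because the pattern has no groups.

['fbp', 'msnlo', 'mshqo', 'msasb']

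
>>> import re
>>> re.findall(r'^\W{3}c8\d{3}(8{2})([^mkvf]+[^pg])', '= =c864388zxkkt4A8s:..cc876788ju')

The pattern matches anchored at the start of the string; then exactly 3 of a non-word character, then the literal 'c8', then exactly 3 of a digit; then exactly 2 of a literal '8' (captured); then one or more of any character except [mkvf], then any character except [pg] (captured).
Matches: at [0:13] match '= =c864388zxk', groups = ('88', 'zxk').
2 groups means the one result is a tuple of 2 captured strings — 1 here.

[('88', 'zxk')]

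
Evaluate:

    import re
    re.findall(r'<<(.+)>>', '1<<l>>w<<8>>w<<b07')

['l>>w<<8']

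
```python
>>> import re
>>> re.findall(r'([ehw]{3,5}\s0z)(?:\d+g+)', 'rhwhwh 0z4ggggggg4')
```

Pattern: 3 to 5 of one of [ehw], then whitespace, then the literal '0z' (captured); then one or more of a digit, then one or more of the literal 'g' (non-capturing group).
Scanning left to right: at [1:17] match 'hwhwh 0z4ggggggg', group 1 = 'hwhwh 0z'.
One capturing group, so `findall` returns just the captured substring from the one match — 1 in all.

['hwhwh 0z']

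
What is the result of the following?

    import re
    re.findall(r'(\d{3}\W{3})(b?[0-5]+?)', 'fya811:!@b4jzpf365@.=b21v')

[('811:!@', 'b4'), ('365@.=', 'b2')]

This matches exactly 3 of a digit, then exactly 3 of a non-word character (captured); then optionally the literal 'b', then one or more of a character in [0-5] (lazy) (captured).
Scanning left to right: at [3:11] match '811:!@b4', groups = ('811:!@', 'b4'); at [15:23] match '365@.=b2', groups = ('365@.=', 'b2').
2 groups means each result is a tuple of 2 captured strings — 2 here.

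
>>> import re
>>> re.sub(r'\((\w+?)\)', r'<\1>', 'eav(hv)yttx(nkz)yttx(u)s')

'eav<hv>yttx<nkz>yttx<u>s'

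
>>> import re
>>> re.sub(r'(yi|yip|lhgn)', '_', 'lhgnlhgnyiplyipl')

Branches in `(...|...)` are attempted left-to-right; the first branch that allows the whole pattern to succeed is taken.
Each match is replaced by '_'.

'___pl_pl'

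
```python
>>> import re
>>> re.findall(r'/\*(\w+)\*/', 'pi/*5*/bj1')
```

Because there's exactly one group, `findall` drops the full match and keeps group 1 from the one hit.

['5']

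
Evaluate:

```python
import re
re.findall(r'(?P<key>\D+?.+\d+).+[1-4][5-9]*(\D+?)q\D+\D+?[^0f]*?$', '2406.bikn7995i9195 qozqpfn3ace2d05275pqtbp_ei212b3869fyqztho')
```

Pattern: one or more of a non-digit (lazy), then one or more of any character, then one or more of a digit (captured as 'key'); then one or more of any character, then a character in [1-4], then zero or more of a character in [5-9]; then one or more of a non-digit (lazy) (captured); then the literal 'q', then one or more of a non-digit; then one or more of a non-digit (lazy), then zero or more of any character except [0f] (lazy); then anchored at the end.
Scanning left to right: at [4:60] match '.bikn7995i9195 qozqpfn3ace2d05275pqtbp_ei212b3869fyqztho', groups = ('.bikn7995i9195 qozqpfn3ace2d05275pqtbp_ei212', 'fy').
`findall` packs the 2 group values into a tuple for every match.

[('.bikn7995i9195 qozqpfn3ace2d05275pqtbp_ei212', 'fy')]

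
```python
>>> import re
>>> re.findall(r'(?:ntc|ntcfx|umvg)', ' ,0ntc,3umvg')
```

Scanning left to right: at [3:6] → 'ntc'; at [8:12] → 'umvg'.
Since nothing is captured, `findall` lists the 2 matched substrings directly.

['ntc', 'umvg']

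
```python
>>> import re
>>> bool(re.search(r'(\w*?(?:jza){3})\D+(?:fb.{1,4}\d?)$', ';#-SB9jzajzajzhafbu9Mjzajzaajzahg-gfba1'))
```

Here no position works, so the call returns None, and `bool(None)` is False.

False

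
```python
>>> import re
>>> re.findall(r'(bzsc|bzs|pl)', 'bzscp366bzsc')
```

['bzsc', 'bzsc']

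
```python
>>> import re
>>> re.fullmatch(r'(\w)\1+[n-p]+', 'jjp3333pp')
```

None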